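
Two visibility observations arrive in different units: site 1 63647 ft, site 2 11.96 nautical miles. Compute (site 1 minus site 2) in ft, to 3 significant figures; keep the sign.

-9020 ft

site 2: 11.96 nmi = 72670.34 ft.
Difference: 63647.00 − 72670.34 = -9020 ft.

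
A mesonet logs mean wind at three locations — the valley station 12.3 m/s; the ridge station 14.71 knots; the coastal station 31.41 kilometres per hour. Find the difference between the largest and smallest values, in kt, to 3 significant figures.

the valley station: 12.3 m/s = 23.9093 kt.
the coastal station: 31.41 km/h = 16.9600 kt.
Spread: 23.9093 − 14.7100 = 9.20 kt.

9.20 kt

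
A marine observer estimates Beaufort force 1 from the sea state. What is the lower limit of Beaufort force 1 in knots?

1 kt

Beaufort 1 (light air) spans 1–3 knots.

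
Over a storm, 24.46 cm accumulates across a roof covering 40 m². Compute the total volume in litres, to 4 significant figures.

Depth: 24.46 cm × 10 = 244.6 mm.
1 mm over 1 m² is 1 L, so volume = 244.6 × 40 = 9784 L.

9784 litres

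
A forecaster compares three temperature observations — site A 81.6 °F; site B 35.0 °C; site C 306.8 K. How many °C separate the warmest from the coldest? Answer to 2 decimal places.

site A: 81.6 °F = 27.556 °C.
site C: 306.8 K = 33.650 °C.
Spread: 35.000 − 27.556 = 7.444 °C.

7.44 °C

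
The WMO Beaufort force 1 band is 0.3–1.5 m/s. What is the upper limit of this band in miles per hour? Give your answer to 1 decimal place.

3.4 mph

0.3–1.5 m/s × 2.237 = 0.7–3.4 mph.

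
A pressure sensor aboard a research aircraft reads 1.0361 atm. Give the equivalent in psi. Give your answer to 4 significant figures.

15.23 psi

1 atm = 14.6959 psi, so 1.0361 × 14.6959 = 15.23 psi.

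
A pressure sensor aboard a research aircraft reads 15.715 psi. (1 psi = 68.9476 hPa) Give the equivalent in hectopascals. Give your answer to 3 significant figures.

1 psi = 68.9476 hPa, so 15.715 × 68.9476 = 1080 hPa.

1080 hPa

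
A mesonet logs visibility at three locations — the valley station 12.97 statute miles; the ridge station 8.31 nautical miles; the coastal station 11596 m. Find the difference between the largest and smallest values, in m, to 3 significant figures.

the valley station: 12.97 SM = 20873.19 m.
the ridge station: 8.31 nmi = 15390.12 m.
Spread: 20873.19 − 11596.00 = 9280 m.

9280 m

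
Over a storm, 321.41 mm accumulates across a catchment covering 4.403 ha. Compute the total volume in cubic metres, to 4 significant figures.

14150 cubic metres

Area: 4.403 ha = 44030 m².
1 mm over 1 m² is 1 L, so volume = 321.41 × 44030 = 14151682 L = 14150 m³.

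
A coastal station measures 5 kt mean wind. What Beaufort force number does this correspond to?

5 kt lies in the Beaufort 2 band (light breeze, 4–6 kt).

Beaufort force 2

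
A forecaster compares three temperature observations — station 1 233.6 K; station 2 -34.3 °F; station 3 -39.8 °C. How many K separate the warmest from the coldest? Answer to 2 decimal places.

station 1: 233.6 K = -39.550 °C.
station 2: -34.3 °F = -36.833 °C.
Spread: (-36.833) − (-39.800) = 2.967 °C.

2.97 K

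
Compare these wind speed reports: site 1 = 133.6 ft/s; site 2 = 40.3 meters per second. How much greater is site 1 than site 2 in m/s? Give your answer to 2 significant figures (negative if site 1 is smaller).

0.42 m/s

site 1: 133.6 ft/s = 40.7213 m/s.
Difference: 40.7213 − 40.3000 = 0.42 m/s.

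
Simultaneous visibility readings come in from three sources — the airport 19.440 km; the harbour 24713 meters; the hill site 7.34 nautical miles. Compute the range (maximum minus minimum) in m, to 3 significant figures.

the airport: 19.440 km = 19440.00 m.
the hill site: 7.34 nmi = 13593.68 m.
Spread: 24713.00 − 13593.68 = 11100 m.

11100 m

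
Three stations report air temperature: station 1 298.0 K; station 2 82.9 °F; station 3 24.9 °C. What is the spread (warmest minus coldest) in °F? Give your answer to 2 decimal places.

station 1: 298.0 K = 24.850 °C.
station 2: 82.9 °F = 28.278 °C.
Spread: 28.278 − 24.850 = 3.428 °C = 6.17 °F.

6.17 °F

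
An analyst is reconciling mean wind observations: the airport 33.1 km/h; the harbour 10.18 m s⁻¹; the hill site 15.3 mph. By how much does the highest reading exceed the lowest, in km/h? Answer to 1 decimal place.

12.0 km/h

the harbour: 10.18 m/s = 36.648 km/h.
the hill site: 15.3 mph = 24.623 km/h.
Spread: 36.648 − 24.623 = 12.0 km/h.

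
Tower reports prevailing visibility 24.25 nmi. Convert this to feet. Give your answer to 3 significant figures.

147000 ft

1 nmi = 6076.12 ft, so 24.25 × 6076.12 = 147000 ft.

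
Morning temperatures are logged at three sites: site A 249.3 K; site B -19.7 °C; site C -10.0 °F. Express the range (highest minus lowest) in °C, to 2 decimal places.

4.15 °C

site A: 249.3 K = -23.850 °C.
site C: -10.0 °F = -23.333 °C.
Spread: (-19.700) − (-23.850) = 4.150 °C.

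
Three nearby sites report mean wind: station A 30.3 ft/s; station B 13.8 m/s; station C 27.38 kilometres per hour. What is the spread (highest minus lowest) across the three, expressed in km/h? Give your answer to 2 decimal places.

22.30 km/h

station A: 30.3 ft/s = 33.2476 km/h.
station B: 13.8 m/s = 49.6800 km/h.
Spread: 49.6800 − 27.3800 = 22.30 km/h.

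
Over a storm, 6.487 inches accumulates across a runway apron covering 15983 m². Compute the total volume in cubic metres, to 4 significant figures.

2634 cubic metres

Depth: 6.487 in × 25.4 = 164.7698 mm.
1 mm over 1 m² is 1 L, so volume = 164.7698 × 15983 = 2633515.7 L = 2634 m³.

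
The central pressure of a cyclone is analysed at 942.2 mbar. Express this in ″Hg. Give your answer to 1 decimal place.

27.8 inHg

1 mb = 0.02953 inHg, so 942.2 × 0.02953 = 27.8 inHg.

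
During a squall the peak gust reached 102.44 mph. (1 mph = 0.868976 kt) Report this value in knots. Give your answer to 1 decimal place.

89.0 kt

1 mph = 0.868976 kt, so 102.44 × 0.868976 = 89.0 kt.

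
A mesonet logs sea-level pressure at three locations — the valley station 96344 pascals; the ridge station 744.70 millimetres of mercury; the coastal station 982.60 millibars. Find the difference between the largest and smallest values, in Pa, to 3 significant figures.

the ridge station: 744.70 mmHg = 99285.18 Pa.
the coastal station: 982.60 mb = 98260.00 Pa.
Spread: 99285.18 − 96344.00 = 2940 Pa.

2940 Pa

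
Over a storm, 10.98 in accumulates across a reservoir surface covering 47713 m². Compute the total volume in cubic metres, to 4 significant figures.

Depth: 10.98 in × 25.4 = 278.892 mm.
1 mm over 1 m² is 1 L, so volume = 278.892 × 47713 = 13306774 L = 13310 m³.

13310 cubic metres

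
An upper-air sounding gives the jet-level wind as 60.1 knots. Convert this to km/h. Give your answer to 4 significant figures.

111.3 km/h

1 kt = 1.852 km/h, so 60.1 × 1.852 = 111.3 km/h.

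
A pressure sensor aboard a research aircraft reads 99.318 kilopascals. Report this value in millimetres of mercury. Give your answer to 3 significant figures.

1 kPa = 7.50062 mmHg, so 99.318 × 7.50062 = 745 mmHg.

745 mmHg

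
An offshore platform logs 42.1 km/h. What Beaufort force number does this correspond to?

Beaufort force 6

42.1 km/h = 11.7 m/s, which is Beaufort 6 (strong breeze, 10.8–13.8 m/s).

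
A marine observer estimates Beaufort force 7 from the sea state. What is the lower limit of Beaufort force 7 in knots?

28 kt

Beaufort 7 (near gale) spans 28–33 knots.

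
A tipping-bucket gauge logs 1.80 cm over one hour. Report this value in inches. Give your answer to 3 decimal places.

0.709 in

1 cm = 0.393701 in, so 1.80 × 0.393701 = 0.709 in.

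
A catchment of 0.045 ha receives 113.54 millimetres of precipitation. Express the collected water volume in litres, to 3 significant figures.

Area: 0.045 ha = 450 m².
1 mm over 1 m² is 1 L, so volume = 113.54 × 450 = 51093 L ≈ 51100 L.

51100 litres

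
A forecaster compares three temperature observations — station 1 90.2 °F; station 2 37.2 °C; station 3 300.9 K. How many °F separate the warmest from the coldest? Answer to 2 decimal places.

17.01 °F

station 1: 90.2 °F = 32.333 °C.
station 3: 300.9 K = 27.750 °C.
Spread: 37.200 − 27.750 = 9.450 °C = 17.01 °F.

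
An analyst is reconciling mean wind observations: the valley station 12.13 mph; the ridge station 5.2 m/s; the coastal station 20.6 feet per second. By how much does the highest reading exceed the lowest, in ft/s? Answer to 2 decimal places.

the valley station: 12.13 mph = 17.7907 ft/s.
the ridge station: 5.2 m/s = 17.0604 ft/s.
Spread: 20.6000 − 17.0604 = 3.54 ft/s.

3.54 ft/s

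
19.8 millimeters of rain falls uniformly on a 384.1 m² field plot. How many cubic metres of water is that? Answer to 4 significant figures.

7.605 cubic metres

1 mm over 1 m² is 1 L, so volume = 19.8 × 384.1 = 7605.18 L = 7.605 m³.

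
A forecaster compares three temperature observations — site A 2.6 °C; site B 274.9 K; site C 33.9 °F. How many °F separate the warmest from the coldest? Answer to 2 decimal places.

2.78 °F

site B: 274.9 K = 1.750 °C.
site C: 33.9 °F = 1.056 °C.
Spread: 2.600 − 1.056 = 1.544 °C = 2.78 °F.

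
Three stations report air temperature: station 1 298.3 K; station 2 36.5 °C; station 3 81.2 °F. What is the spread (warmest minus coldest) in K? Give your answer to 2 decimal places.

station 1: 298.3 K = 25.150 °C.
station 3: 81.2 °F = 27.333 °C.
Spread: 36.500 − 25.150 = 11.350 °C.

11.35 K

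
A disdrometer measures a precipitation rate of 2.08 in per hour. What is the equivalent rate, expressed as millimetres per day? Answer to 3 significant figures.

1270 mm/day

2.08 in/hour × 25.4 mm/in × 24 hour/day = 1270 mm/day.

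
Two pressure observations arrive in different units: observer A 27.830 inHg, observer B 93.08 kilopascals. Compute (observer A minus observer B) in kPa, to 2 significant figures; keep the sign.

1.2 kPa

observer A: 27.830 inHg = 94.243 kPa.
Difference: 94.243 − 93.080 = 1.2 kPa.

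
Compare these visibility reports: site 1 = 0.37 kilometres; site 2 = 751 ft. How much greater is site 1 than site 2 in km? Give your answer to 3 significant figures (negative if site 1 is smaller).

0.141 km

site 2: 751 ft = 0.22890 km.
Difference: 0.37000 − 0.22890 = 0.141 km.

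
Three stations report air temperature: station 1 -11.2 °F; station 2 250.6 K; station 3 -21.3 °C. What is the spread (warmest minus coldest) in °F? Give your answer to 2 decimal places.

4.86 °F

station 1: -11.2 °F = -24.000 °C.
station 2: 250.6 K = -22.550 °C.
Spread: (-21.300) − (-24.000) = 2.700 °C = 4.86 °F.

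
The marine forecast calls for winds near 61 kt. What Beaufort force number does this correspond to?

61 kt lies in the Beaufort 11 band (violent storm, 56–63 kt).

Beaufort force 11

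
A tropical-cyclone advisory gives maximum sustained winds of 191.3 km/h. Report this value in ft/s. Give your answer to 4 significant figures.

1 km/h = 0.911344 ft/s, so 191.3 × 0.911344 = 174.3 ft/s.

174.3 ft/s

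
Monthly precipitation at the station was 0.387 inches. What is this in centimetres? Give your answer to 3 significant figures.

1 in = 2.54 cm, so 0.387 × 2.54 = 0.983 cm.

0.983 cm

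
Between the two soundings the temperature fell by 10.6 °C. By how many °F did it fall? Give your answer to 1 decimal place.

19.1 °F

For a temperature change the 32° offset cancels: Δ°F = 10.6 × 1.8 = 19.1 °F.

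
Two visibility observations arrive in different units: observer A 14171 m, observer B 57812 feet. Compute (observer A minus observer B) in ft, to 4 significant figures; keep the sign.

-11320 ft

observer A: 14171 m = 46492.78 ft.
Difference: 46492.78 − 57812.00 = -11320 ft.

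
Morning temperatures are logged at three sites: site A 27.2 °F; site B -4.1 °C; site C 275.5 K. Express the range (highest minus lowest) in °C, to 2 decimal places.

site A: 27.2 °F = -2.667 °C.
site C: 275.5 K = 2.350 °C.
Spread: 2.350 − (-4.100) = 6.450 °C.

6.45 °C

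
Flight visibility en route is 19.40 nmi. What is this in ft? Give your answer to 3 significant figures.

1 nmi = 6076.12 ft, so 19.40 × 6076.12 = 118000 ft.

118000 ft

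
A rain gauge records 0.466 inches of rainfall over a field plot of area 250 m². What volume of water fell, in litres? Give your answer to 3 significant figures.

2960 litres

Depth: 0.466 in × 25.4 = 11.8364 mm.
1 mm over 1 m² is 1 L, so volume = 11.8364 × 250 = 2959.1 L ≈ 2960 L.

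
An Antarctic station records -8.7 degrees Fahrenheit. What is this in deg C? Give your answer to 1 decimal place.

-22.6 °C

°C = (°F − 32) × 5/9 = (-8.7 − 32) / 1.8 = -22.6 °C.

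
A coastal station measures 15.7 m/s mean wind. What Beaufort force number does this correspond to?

Beaufort force 7

15.7 m/s lies in the Beaufort 7 band (near gale, 13.9–17.1 m/s).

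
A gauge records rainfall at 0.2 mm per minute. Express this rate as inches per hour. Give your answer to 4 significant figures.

0.2 mm/minute × 0.0393701 in/mm × 60 minute/hour = 0.4724 in/hour.

0.4724 in/hour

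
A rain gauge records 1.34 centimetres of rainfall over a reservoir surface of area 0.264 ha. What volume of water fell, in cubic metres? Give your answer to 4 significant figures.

Depth: 1.34 cm × 10 = 13.4 mm.
Area: 0.264 ha = 2640 m².
1 mm over 1 m² is 1 L, so volume = 13.4 × 2640 = 35376 L = 35.38 m³.

35.38 cubic metres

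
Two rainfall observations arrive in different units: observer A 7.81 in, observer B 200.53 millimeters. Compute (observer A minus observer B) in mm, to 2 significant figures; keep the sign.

observer A: 7.81 in = 198.374 mm.
Difference: 198.374 − 200.530 = -2.2 mm.

-2.2 mm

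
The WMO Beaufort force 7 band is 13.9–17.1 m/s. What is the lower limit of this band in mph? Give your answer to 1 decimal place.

13.9–17.1 m/s × 2.237 = 31.1–38.3 mph.

31.1 mph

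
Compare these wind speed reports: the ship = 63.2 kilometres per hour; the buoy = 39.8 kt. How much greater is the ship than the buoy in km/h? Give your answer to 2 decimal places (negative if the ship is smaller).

the buoy: 39.8 kt = 73.7096 km/h.
Difference: 63.2000 − 73.7096 = -10.51 km/h.

-10.51 km/h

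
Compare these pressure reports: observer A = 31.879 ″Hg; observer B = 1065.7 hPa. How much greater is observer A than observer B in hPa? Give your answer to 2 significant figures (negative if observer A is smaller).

14 hPa

observer A: 31.879 inHg = 1079.55 hPa.
Difference: 1079.55 − 1065.70 = 14 hPa.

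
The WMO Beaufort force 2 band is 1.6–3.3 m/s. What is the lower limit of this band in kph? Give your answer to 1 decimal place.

5.8 km/h

1.6–3.3 m/s × 3.6 = 5.8–11.9 km/h.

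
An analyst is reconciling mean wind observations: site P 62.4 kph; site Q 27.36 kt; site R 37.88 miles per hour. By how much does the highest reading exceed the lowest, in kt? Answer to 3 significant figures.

site P: 62.4 km/h = 33.6933 kt.
site R: 37.88 mph = 32.9168 kt.
Spread: 33.6933 − 27.3600 = 6.33 kt.

6.33 kt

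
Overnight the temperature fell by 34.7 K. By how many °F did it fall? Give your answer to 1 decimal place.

A change of 1 °C equals a change of 1.8 °F: Δ°F = 34.7 × 1.8 = 62.5 °F.

62.5 °F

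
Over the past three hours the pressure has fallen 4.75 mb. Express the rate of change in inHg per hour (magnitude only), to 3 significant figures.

4.75 mb / 3 h × 0.02953 inHg/mb = 0.0468 inHg/h.

0.0468 inHg per hour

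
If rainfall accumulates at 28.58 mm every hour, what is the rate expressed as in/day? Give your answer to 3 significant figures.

27.0 in/day

28.58 mm/hour × 0.0393701 in/mm × 24 hour/day = 27.0 in/day.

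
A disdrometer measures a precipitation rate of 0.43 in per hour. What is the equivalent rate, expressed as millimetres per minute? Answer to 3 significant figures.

0.43 in/hour × 25.4 mm/in × 0.0166667 hour/minute = 0.182 mm/minute.

0.182 mm/minute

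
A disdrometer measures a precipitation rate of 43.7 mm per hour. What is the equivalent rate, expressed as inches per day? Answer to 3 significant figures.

43.7 mm/hour × 0.0393701 in/mm × 24 hour/day = 41.3 in/day.

41.3 in/day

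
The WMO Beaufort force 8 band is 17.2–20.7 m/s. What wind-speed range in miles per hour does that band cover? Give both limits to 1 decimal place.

17.2–20.7 m/s × 2.237 = 38.5–46.3 mph.

38.5 to 46.3 mph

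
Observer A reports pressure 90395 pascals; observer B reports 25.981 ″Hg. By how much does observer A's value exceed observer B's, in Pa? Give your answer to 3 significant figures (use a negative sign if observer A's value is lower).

2410 Pa

observer B: 25.981 inHg = 87981.77 Pa.
Difference: 90395.00 − 87981.77 = 2410 Pa.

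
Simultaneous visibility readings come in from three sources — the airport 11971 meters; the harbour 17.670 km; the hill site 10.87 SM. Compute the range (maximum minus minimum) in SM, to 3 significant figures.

3.54 SM

the airport: 11971 m = 7.4384 SM.
the harbour: 17.670 km = 10.9796 SM.
Spread: 10.9796 − 7.4384 = 3.54 SM.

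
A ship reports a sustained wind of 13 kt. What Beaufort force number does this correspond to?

13 kt lies in the Beaufort 4 band (moderate breeze, 11–16 kt).

Beaufort force 4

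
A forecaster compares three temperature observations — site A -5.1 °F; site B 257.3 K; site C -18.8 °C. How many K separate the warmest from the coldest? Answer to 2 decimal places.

4.76 K

site A: -5.1 °F = -20.611 °C.
site B: 257.3 K = -15.850 °C.
Spread: (-15.850) − (-20.611) = 4.761 °C.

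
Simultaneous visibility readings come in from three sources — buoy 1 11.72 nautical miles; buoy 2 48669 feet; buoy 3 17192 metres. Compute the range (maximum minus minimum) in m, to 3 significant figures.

buoy 1: 11.72 nmi = 21705.44 m.
buoy 2: 48669 ft = 14834.31 m.
Spread: 21705.44 − 14834.31 = 6870 m.

6870 m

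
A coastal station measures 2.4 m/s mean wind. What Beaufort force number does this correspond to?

2.4 m/s lies in the Beaufort 2 band (light breeze, 1.6–3.3 m/s).

Beaufort force 2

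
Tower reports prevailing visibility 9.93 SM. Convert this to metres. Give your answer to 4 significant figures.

15980 m

1 SM = 1609.34 m, so 9.93 × 1609.34 = 15980 m.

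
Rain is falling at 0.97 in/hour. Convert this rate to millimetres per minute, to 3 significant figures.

0.411 mm/minute

0.97 in/hour × 25.4 mm/in × 0.0166667 hour/minute = 0.411 mm/minute.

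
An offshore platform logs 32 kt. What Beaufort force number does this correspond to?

32 kt lies in the Beaufort 7 band (near gale, 28–33 kt).

Beaufort force 7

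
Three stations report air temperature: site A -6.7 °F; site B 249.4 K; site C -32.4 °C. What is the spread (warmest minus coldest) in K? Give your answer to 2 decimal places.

site A: -6.7 °F = -21.500 °C.
site B: 249.4 K = -23.750 °C.
Spread: (-21.500) − (-32.400) = 10.900 °C.

10.90 K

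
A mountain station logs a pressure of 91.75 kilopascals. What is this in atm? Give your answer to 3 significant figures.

0.906 atm

1 kPa = 0.00986923 atm, so 91.75 × 0.00986923 = 0.906 atm.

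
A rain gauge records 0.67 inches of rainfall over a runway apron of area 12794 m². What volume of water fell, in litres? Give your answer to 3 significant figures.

Depth: 0.67 in × 25.4 = 17.018 mm.
1 mm over 1 m² is 1 L, so volume = 17.018 × 12794 = 217728.29 L ≈ 218000 L.

218000 litres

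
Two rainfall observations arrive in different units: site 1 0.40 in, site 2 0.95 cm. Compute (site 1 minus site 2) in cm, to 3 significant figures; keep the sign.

0.0660 cm

site 1: 0.40 in = 1.016000 cm.
Difference: 1.016000 − 0.950000 = 0.0660 cm.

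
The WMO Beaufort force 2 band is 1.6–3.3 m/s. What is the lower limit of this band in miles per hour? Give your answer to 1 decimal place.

1.6–3.3 m/s × 2.237 = 3.6–7.4 mph.

3.6 mph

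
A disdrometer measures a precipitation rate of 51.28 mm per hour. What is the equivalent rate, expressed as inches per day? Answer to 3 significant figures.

48.5 in/day

51.28 mm/hour × 0.0393701 in/mm × 24 hour/day = 48.5 in/day.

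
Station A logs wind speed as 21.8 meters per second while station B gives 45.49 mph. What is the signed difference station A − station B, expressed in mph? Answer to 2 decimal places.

station A: 21.8 m/s = 48.7652 mph.
Difference: 48.7652 − 45.4900 = 3.28 mph.

3.28 mph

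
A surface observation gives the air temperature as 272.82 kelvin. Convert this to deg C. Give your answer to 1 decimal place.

-0.3 °C

°C = 272.82 − 273.15 = -0.3 °C.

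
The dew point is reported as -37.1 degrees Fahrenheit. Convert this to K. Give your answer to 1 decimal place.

First to °C: -38.39 °C.
Then to K: 234.8 K.

234.8 K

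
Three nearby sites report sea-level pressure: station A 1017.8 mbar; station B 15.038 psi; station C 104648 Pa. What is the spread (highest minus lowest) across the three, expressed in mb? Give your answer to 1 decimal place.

station B: 15.038 psi = 1036.834 mb.
station C: 104648 Pa = 1046.480 mb.
Spread: 1046.480 − 1017.800 = 28.7 mb.

28.7 mb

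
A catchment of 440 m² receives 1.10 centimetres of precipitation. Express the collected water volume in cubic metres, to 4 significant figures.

4.840 cubic metres

Depth: 1.10 cm × 10 = 11 mm.
1 mm over 1 m² is 1 L, so volume = 11 × 440 = 4840 L = 4.840 m³.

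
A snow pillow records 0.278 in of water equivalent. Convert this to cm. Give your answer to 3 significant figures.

1 in = 2.54 cm, so 0.278 × 2.54 = 0.706 cm.

0.706 cm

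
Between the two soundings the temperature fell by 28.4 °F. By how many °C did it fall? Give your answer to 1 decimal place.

Converting a difference, only the 9/5 scale factor applies: Δ°C = 28.4 × 0.5556 = 15.8 °C.

15.8 °C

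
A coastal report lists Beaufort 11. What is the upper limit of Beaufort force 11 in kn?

Beaufort 11 (violent storm) spans 56–63 knots.

63 kt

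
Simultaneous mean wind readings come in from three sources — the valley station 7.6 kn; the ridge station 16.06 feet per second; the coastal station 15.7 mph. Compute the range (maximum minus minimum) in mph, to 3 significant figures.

the valley station: 7.6 kt = 8.7459 mph.
the ridge station: 16.06 ft/s = 10.9500 mph.
Spread: 15.7000 − 8.7459 = 6.95 mph.

6.95 mph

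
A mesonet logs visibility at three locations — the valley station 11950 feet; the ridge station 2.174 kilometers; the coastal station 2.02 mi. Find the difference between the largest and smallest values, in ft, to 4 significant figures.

the ridge station: 2.174 km = 7132.55 ft.
the coastal station: 2.02 SM = 10665.60 ft.
Spread: 11950.00 − 7132.55 = 4817 ft.

4817 ft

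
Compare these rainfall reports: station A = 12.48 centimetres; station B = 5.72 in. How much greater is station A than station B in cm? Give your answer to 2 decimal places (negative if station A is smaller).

station B: 5.72 in = 14.5288 cm.
Difference: 12.4800 − 14.5288 = -2.05 cm.

-2.05 cm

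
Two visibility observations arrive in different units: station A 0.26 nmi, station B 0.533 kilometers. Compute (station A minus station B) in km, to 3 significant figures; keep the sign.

-0.0515 km

station A: 0.26 nmi = 0.481520 km.
Difference: 0.481520 − 0.533000 = -0.0515 km.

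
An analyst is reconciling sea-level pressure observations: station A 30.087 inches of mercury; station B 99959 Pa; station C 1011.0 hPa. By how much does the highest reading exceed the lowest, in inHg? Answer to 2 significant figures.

station B: 99959 Pa = 29.5179 inHg.
station C: 1011.0 hPa = 29.8548 inHg.
Spread: 30.0870 − 29.5179 = 0.57 inHg.

0.57 inHg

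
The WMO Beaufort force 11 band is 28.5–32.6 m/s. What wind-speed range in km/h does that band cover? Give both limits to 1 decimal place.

102.6 to 117.4 km/h

28.5–32.6 m/s × 3.6 = 102.6–117.4 km/h.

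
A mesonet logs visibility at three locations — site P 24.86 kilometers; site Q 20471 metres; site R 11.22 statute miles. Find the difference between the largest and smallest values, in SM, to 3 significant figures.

site P: 24.86 km = 15.4473 SM.
site Q: 20471 m = 12.7201 SM.
Spread: 15.4473 − 11.2200 = 4.23 SM.

4.23 SM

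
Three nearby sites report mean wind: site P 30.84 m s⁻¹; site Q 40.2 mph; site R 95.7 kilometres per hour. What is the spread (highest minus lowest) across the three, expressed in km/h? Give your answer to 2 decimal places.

site P: 30.84 m/s = 111.0240 km/h.
site Q: 40.2 mph = 64.6956 km/h.
Spread: 111.0240 − 64.6956 = 46.33 km/h.

46.33 km/h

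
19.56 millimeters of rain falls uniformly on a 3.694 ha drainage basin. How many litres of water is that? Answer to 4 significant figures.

Area: 3.694 ha = 36940 m².
1 mm over 1 m² is 1 L, so volume = 19.56 × 36940 = 722546.4 L ≈ 722500 L.

722500 litres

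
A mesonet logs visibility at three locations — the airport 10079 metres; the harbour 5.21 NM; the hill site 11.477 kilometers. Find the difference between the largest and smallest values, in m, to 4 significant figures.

the harbour: 5.21 nmi = 9648.92 m.
the hill site: 11.477 km = 11477.00 m.
Spread: 11477.00 − 9648.92 = 1828 m.

1828 m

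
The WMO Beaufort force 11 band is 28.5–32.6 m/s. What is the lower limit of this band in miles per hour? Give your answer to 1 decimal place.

63.8 mph

28.5–32.6 m/s × 2.237 = 63.8–72.9 mph.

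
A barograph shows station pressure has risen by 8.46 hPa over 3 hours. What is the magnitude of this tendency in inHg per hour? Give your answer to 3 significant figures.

0.0833 inHg per hour

8.46 hPa / 3 h × 0.02953 inHg/hPa = 0.0833 inHg/h.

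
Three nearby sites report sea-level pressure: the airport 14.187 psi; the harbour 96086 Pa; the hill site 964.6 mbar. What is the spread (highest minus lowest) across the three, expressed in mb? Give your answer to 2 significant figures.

the airport: 14.187 psi = 978.16 mb.
the harbour: 96086 Pa = 960.86 mb.
Spread: 978.16 − 960.86 = 17 mb.

17 mb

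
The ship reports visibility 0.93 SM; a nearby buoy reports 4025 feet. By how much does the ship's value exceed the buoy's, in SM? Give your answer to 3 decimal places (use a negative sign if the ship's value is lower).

the buoy: 4025 ft = 0.76231 SM.
Difference: 0.93000 − 0.76231 = 0.168 SM.

0.168 SM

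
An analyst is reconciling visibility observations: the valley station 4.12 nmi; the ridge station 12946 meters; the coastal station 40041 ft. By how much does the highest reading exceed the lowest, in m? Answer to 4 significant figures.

the valley station: 4.12 nmi = 7630.24 m.
the coastal station: 40041 ft = 12204.50 m.
Spread: 12946.00 − 7630.24 = 5316 m.

5316 m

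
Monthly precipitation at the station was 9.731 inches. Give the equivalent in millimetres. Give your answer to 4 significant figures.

1 in = 25.4 mm, so 9.731 × 25.4 = 247.2 mm.

247.2 mm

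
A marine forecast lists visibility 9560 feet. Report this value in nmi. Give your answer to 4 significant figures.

1 ft = 0.000164579 nmi, so 9560 × 0.000164579 = 1.573 nmi.

1.573 nmi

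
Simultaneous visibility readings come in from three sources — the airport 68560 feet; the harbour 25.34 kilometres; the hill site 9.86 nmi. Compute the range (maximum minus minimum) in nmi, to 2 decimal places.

3.82 nmi

the airport: 68560 ft = 11.2835 nmi.
the harbour: 25.34 km = 13.6825 nmi.
Spread: 13.6825 − 9.8600 = 3.82 nmi.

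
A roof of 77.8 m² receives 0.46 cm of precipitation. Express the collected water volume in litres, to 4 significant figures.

357.9 litres

Depth: 0.46 cm × 10 = 4.6 mm.
1 mm over 1 m² is 1 L, so volume = 4.6 × 77.8 = 357.88 L ≈ 357.9 L.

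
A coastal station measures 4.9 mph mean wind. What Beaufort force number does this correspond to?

Beaufort force 2

4.9 mph = 2.2 m/s, which is Beaufort 2 (light breeze, 1.6–3.3 m/s).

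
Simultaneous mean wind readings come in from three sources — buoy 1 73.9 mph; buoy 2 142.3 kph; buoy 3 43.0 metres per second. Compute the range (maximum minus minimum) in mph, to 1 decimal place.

22.3 mph

buoy 2: 142.3 km/h = 88.421 mph.
buoy 3: 43.0 m/s = 96.188 mph.
Spread: 96.188 − 73.900 = 22.3 mph.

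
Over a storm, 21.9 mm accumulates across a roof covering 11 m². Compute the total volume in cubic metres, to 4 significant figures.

1 mm over 1 m² is 1 L, so volume = 21.9 × 11 = 240.9 L = 0.2409 m³.

0.2409 cubic metres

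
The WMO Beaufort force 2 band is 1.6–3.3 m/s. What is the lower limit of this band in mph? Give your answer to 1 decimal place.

1.6–3.3 m/s × 2.237 = 3.6–7.4 mph.

3.6 mph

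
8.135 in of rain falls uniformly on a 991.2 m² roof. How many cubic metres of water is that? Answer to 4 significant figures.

204.8 cubic metres

Depth: 8.135 in × 25.4 = 206.629 mm.
1 mm over 1 m² is 1 L, so volume = 206.629 × 991.2 = 204810.66 L = 204.8 m³.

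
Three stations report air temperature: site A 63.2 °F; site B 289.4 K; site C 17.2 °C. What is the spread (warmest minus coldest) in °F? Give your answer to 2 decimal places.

1.95 °F

site A: 63.2 °F = 17.333 °C.
site B: 289.4 K = 16.250 °C.
Spread: 17.333 − 16.250 = 1.083 °C = 1.95 °F.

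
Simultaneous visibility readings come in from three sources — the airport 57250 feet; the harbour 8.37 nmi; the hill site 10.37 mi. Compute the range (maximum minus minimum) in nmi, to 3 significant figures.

1.05 nmi

the airport: 57250 ft = 9.4221 nmi.
the hill site: 10.37 SM = 9.0113 nmi.
Spread: 9.4221 − 8.3700 = 1.05 nmi.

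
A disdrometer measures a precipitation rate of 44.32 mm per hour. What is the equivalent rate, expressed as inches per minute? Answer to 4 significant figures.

44.32 mm/hour × 0.0393701 in/mm × 0.0166667 hour/minute = 0.02908 in/minute.

0.02908 in/minute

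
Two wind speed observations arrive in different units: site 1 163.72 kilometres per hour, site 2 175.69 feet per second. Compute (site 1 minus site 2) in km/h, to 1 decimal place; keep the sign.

-29.1 km/h

site 2: 175.69 ft/s = 192.781 km/h.
Difference: 163.720 − 192.781 = -29.1 km/h.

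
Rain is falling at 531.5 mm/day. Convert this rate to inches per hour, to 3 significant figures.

0.872 in/hour

531.5 mm/day × 0.0393701 in/mm × 0.0416667 day/hour = 0.872 in/hour.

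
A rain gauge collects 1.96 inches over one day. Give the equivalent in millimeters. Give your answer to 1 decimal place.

49.8 mm

1 in = 25.4 mm, so 1.96 × 25.4 = 49.8 mm.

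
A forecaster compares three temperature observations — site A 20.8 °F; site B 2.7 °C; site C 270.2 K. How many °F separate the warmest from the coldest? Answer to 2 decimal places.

site A: 20.8 °F = -6.222 °C.
site C: 270.2 K = -2.950 °C.
Spread: 2.700 − (-6.222) = 8.922 °C = 16.06 °F.

16.06 °F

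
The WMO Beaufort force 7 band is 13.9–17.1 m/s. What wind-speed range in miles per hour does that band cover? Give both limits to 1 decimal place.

31.1 to 38.3 mph

13.9–17.1 m/s × 2.237 = 31.1–38.3 mph.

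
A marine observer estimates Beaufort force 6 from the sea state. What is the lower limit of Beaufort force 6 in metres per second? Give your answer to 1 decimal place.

Beaufort 6 (strong breeze) spans 10.8–13.8 m/s.

10.8 m/s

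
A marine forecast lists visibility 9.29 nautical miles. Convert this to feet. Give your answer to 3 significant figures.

1 nmi = 6076.12 ft, so 9.29 × 6076.12 = 56400 ft.

56400 ft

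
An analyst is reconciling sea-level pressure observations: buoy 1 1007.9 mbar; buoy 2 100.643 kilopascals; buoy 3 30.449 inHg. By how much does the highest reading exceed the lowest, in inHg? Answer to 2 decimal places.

0.73 inHg

buoy 1: 1007.9 mb = 29.7633 inHg.
buoy 2: 100.643 kPa = 29.7199 inHg.
Spread: 30.4490 − 29.7199 = 0.73 inHg.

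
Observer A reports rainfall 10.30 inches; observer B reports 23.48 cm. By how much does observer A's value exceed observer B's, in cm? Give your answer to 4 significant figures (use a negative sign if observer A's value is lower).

2.682 cm

observer A: 10.30 in = 26.16200 cm.
Difference: 26.16200 − 23.48000 = 2.682 cm.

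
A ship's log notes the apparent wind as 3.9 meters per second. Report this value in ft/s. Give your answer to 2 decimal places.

1 m/s = 3.28084 ft/s, so 3.9 × 3.28084 = 12.80 ft/s.

12.80 ft/s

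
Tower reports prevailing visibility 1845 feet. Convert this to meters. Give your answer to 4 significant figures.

1 ft = 0.3048 m, so 1845 × 0.3048 = 562.4 m.

562.4 m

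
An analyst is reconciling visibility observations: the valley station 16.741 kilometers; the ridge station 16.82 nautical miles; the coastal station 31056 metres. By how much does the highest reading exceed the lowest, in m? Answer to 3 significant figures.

14400 m

the valley station: 16.741 km = 16741.00 m.
the ridge station: 16.82 nmi = 31150.64 m.
Spread: 31150.64 − 16741.00 = 14400 m.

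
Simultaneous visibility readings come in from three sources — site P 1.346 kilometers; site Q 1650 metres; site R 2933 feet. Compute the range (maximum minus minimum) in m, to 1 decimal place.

756.0 m

site P: 1.346 km = 1346.000 m.
site R: 2933 ft = 893.978 m.
Spread: 1650.000 − 893.978 = 756.0 m.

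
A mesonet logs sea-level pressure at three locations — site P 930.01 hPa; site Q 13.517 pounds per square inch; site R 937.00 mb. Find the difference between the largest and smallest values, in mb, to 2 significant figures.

site P: 930.01 hPa = 930.010 mb.
site Q: 13.517 psi = 931.964 mb.
Spread: 937.000 − 930.010 = 7.0 mb.

7.0 mb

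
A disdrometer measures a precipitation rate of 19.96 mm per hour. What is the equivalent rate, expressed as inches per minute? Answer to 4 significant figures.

0.01310 in/minute

19.96 mm/hour × 0.0393701 in/mm × 0.0166667 hour/minute = 0.01310 in/minute.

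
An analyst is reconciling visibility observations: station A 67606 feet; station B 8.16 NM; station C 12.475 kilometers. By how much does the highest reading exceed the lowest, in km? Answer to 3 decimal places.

station A: 67606 ft = 20.60631 km.
station B: 8.16 nmi = 15.11232 km.
Spread: 20.60631 − 12.47500 = 8.131 km.

8.131 km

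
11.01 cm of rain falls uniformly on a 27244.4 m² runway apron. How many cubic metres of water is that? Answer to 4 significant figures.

3000 cubic metres

Depth: 11.01 cm × 10 = 110.1 mm.
1 mm over 1 m² is 1 L, so volume = 110.1 × 27244.4 = 2999608.4 L = 3000 m³.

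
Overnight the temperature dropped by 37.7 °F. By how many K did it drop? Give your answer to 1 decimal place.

For a temperature change the 32° offset cancels: ΔK = 37.7 × 0.5556 = 20.9 K.

20.9 K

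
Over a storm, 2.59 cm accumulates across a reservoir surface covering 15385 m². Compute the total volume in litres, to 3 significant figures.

398000 litres

Depth: 2.59 cm × 10 = 25.9 mm.
1 mm over 1 m² is 1 L, so volume = 25.9 × 15385 = 398471.5 L ≈ 398000 L.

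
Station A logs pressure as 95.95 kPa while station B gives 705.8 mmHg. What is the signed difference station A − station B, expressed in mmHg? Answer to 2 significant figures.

station A: 95.95 kPa = 719.68 mmHg.
Difference: 719.68 − 705.80 = 14 mmHg.

14 mmHg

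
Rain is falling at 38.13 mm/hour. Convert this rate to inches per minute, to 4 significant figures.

0.02502 in/minute

38.13 mm/hour × 0.0393701 in/mm × 0.0166667 hour/minute = 0.02502 in/minute.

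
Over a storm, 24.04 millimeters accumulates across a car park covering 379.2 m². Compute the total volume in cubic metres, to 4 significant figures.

1 mm over 1 m² is 1 L, so volume = 24.04 × 379.2 = 9115.968 L = 9.116 m³.

9.116 cubic metres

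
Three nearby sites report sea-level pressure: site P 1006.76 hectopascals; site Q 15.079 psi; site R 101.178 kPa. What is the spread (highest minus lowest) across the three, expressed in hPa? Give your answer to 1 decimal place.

32.9 hPa

site Q: 15.079 psi = 1039.660 hPa.
site R: 101.178 kPa = 1011.780 hPa.
Spread: 1039.660 − 1006.760 = 32.9 hPa.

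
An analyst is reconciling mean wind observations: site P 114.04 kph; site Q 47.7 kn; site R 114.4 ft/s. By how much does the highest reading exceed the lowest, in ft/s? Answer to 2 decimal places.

33.89 ft/s

site P: 114.04 km/h = 103.9297 ft/s.
site Q: 47.7 kt = 80.5085 ft/s.
Spread: 114.4000 − 80.5085 = 33.89 ft/s.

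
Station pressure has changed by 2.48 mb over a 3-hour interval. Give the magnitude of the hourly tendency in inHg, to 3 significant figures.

0.0244 inHg per hour

2.48 mb / 3 h × 0.02953 inHg/mb = 0.0244 inHg/h.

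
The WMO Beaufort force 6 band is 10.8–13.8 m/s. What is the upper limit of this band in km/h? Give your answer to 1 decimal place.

49.7 km/h

10.8–13.8 m/s × 3.6 = 38.9–49.7 km/h.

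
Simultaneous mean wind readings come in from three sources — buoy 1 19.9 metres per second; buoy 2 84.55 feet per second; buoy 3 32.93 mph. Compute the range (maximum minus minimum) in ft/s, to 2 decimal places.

36.25 ft/s

buoy 1: 19.9 m/s = 65.2887 ft/s.
buoy 3: 32.93 mph = 48.2973 ft/s.
Spread: 84.5500 − 48.2973 = 36.25 ft/s.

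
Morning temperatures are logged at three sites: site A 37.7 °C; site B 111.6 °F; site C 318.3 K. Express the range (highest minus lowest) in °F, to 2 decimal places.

13.41 °F

site B: 111.6 °F = 44.222 °C.
site C: 318.3 K = 45.150 °C.
Spread: 45.150 − 37.700 = 7.450 °C = 13.41 °F.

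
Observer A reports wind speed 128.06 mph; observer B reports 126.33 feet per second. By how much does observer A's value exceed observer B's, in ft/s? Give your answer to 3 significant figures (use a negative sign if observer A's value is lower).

observer A: 128.06 mph = 187.821 ft/s.
Difference: 187.821 − 126.330 = 61.5 ft/s.

61.5 ft/s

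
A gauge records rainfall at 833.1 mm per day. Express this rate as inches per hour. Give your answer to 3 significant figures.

1.37 in/hour

833.1 mm/day × 0.0393701 in/mm × 0.0416667 day/hour = 1.37 in/hour.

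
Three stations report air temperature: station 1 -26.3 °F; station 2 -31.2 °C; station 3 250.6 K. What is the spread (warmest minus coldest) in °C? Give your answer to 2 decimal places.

station 1: -26.3 °F = -32.389 °C.
station 3: 250.6 K = -22.550 °C.
Spread: (-22.550) − (-32.389) = 9.839 °C.

9.84 °C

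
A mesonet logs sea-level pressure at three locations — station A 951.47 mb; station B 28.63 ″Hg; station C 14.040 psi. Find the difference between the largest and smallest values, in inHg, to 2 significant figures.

station A: 951.47 mb = 28.0969 inHg.
station C: 14.040 psi = 28.5857 inHg.
Spread: 28.6300 − 28.0969 = 0.53 inHg.

0.53 inHg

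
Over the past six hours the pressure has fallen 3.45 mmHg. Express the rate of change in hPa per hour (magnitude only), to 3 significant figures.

3.45 mmHg / 6 h × 1.33322 hPa/mmHg = 0.767 hPa/h.

0.767 hPa per hour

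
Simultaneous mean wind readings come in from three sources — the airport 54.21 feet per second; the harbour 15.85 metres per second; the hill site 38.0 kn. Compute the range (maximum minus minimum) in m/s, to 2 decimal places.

the airport: 54.21 ft/s = 16.5232 m/s.
the hill site: 38.0 kt = 19.5489 m/s.
Spread: 19.5489 − 15.8500 = 3.70 m/s.

3.70 m/s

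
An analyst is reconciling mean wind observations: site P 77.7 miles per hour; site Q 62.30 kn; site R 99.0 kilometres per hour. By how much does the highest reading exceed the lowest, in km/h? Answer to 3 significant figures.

site P: 77.7 mph = 125.046 km/h.
site Q: 62.30 kt = 115.380 km/h.
Spread: 125.046 − 99.000 = 26.0 km/h.

26.0 km/h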